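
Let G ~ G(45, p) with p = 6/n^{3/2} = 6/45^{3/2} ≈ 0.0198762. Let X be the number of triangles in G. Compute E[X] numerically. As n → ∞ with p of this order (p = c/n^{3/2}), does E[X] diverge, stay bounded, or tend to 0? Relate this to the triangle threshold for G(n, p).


Number of potential triangles: C(45, 3) = 14190.
Each occurs with probability p³ ≈ (0.0198762)³ ≈ 7.85231004e-06.
By linearity: E[X] = C(45, 3)·p³ ≈ 14190 · 7.85231004e-06 ≈ 0.111424.
Since α = 3/2 > 1, p = c/n^{3/2} = o(1/n) is below the triangle threshold p ~ 1/n. Asymptotically E[X] ~ (c³/6)·n^{3(1−α)} = (6³/6)·n^{-1.5} → 0, so by Markov's inequality G has no triangles w.h.p.

E[X] ≈ 0.111424; in regime p = Θ(1/n^{3/2}) E[X] tends to 0 (below the triangle threshold p ~ 1/n).


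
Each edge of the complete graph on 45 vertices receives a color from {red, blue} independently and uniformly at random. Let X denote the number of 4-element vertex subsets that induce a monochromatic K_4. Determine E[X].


Let X = Σ_S X_S over the C(45, 4) = 148995 subsets S of size 4, where X_S = 1 if the K_4 on S is monochromatic.
For a fixed S, the K_4 on S has C(4, 2) = 6 edges. P[all 6 edges red] = (1/2)^6, and likewise for blue, so P[monochromatic] = 2·(1/2)^6 = 2^{1 − 6} = 1/32.
By linearity: E[X] = C(45, 4) · 2^{1 − 6} = 148995 · 1/32 = 148995/32.
Numerically: E[X] ≈ 4656.0938.

E[X] = C(45,4)·2^(1−C(4,2)) = 148995/32 ≈ 4656.0938.


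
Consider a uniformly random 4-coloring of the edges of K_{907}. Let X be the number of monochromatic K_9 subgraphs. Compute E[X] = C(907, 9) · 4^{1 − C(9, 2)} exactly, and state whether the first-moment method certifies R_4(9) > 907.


E[X] = C(907, 9) · 4^{1 − 36} = 1100045734961417331175 · 4^{−35} = 1100045734961417331175/1180591620717411303424.
As a reduced fraction: E[X] = 1100045734961417331175/1180591620717411303424 ≈ 0.93177.
Is E[X] < 1? YES.
Since E[X] < 1, there exists a 4-coloring of K_{907} with no monochromatic K_9; hence R_4(9) > 907.

E[X] = 1100045734961417331175/1180591620717411303424 ≈ 0.93177; E[X] < 1, so R_4(9) > 907.


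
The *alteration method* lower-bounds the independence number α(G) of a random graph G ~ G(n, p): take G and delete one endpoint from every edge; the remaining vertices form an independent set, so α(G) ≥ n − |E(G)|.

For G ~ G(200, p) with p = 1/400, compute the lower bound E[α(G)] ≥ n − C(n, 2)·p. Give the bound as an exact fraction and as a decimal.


E[|E(G)|] = C(200, 2)·p = 19900 · (1/400) = 199/4.
E[α(G)] ≥ n − E[|E(G)|] = 200 − 199/4 = 601/4.
Numerically: ≈ 150.250.
(This is only a lower bound; the true E[α(G)] may be larger.)

E[α(G)] ≥ 601/4 ≈ 150.250.


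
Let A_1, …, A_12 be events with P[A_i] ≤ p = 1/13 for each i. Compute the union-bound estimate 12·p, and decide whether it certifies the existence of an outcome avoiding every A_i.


Union bound: P[∪_{i=1}^{12} A_i] ≤ Σ_i P[A_i] ≤ 12·p = 12·(1/13) = 12/13.
Numerically: 12/13 ≈ 0.9230769.
Is 12/13 < 1? YES.
Since P[∪ A_i] ≤ 12/13 < 1, the complement has P[∩ A_i^c] ≥ 1 − 12/13 = 1/13 > 0, so some outcome avoids every A_i.

12·p = 12/13 ≈ 0.9230769; existence CERTIFIED by the union bound.


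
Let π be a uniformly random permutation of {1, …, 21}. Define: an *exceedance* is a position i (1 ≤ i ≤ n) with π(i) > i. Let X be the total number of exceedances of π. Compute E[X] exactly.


Write X = Σ_{i=1}^{21} X_i, where X_i = 1_{π(i) > i}.
For each fixed i, π(i) is uniform over {1, …, 21} (marginal of a uniform permutation), so P[π(i) > i] = (n − i)/n. Summing: Σ_{i=1}^{21} (n − i)/n = (0 + 1 + … + 20)/21 = 21(21 − 1)/(2·21) = (21 − 1)/2.
Hence E[X] = Σ_{i=1}^{21} (21 − i)/21 = 10 ≈ 10.000000.

E[X] = 10 = 10.000000.


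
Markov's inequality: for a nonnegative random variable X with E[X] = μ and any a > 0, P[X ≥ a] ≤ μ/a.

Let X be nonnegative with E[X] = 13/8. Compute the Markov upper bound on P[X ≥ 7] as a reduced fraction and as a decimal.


μ = E[X] = 13/8, a = 7.
Markov: P[X ≥ 7] ≤ μ/a = (13/8)/7 = 13/56.
Numerically: ≈ 0.2321.
(Since a = 7 > μ = 1.6250, the bound 13/56 is < 1 and informative.)

P[X ≥ 7] ≤ 13/56 ≈ 0.2321.


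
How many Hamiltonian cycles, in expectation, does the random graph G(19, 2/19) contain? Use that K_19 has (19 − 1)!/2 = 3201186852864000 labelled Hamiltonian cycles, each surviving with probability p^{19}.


K_19 has (19 − 1)!/2 = 3201186852864000 labelled Hamiltonian cycles.
For each such Hamiltonian cycle H, let X_H = 1 if all 19 edges of H are present in G. Then P[X_H = 1] = p^{19} = (2/19)^{19} = 524288/1978419655660313589123979.
By linearity: E[X] = Σ_H E[X_H] = 3201186852864000 · p^{19} = 3201186852864000 · 524288/1978419655660313589123979 = 1678343852714360832000/1978419655660313589123979.
Numerically: E[X] ≈ 0.00084833.

E[X] = 3201186852864000 · (2/19)^{19} = 1678343852714360832000/1978419655660313589123979 ≈ 0.00084833.


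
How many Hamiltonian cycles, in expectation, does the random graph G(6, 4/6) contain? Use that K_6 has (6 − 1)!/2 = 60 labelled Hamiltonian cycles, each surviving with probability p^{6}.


K_6 has (6 − 1)!/2 = 60 labelled Hamiltonian cycles.
For each such Hamiltonian cycle H, let X_H = 1 if all 6 edges of H are present in G. Then P[X_H = 1] = p^{6} = (2/3)^{6} = 64/729.
By linearity: E[X] = Σ_H E[X_H] = 60 · p^{6} = 60 · 64/729 = 1280/243.
Numerically: E[X] ≈ 5.2675.

E[X] = 60 · (2/3)^{6} = 1280/243 ≈ 5.2675.


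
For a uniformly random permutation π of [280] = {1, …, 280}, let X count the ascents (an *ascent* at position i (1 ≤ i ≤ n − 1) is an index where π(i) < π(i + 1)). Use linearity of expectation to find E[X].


Write X = Σ X_I over i = 1, …, 279, with X_I the indicator of one ascent.
There are 279 indicators.
For each fixed i, the pair (π(i), π(i+1)) is a uniformly random ordered pair of distinct values from {1, …, 280}; by symmetry P[π(i) < π(i+1)] = 1/2.
By linearity: E[X] = 279 · (1/2) = (280 − 1) · (1/2) = 279/2 ≈ 139.500000.

E[X] = 279/2 = 139.500000.


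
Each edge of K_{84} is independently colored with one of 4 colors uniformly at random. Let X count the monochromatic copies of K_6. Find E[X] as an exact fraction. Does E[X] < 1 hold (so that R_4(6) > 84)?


E[X] = C(84, 6) · 4^{1 − 15} = 406481544 · 4^{−14} = 406481544/268435456.
As a reduced fraction: E[X] = 50810193/33554432 ≈ 1.51426.
Is E[X] < 1? NO.
Since E[X] ≥ 1, the first-moment bound is inconclusive at n = 84; it does NOT by itself certify R_4(6) > 84.

E[X] = 50810193/33554432 ≈ 1.51426; E[X] ≥ 1; first-moment method inconclusive here.


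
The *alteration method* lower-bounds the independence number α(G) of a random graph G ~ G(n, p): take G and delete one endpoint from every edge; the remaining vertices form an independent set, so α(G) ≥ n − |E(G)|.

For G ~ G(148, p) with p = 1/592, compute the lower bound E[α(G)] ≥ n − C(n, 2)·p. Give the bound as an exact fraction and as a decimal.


E[|E(G)|] = C(148, 2)·p = 10878 · (1/592) = 147/8.
E[α(G)] ≥ n − E[|E(G)|] = 148 − 147/8 = 1037/8.
Numerically: ≈ 129.625.
(This is only a lower bound; the true E[α(G)] may be larger.)

E[α(G)] ≥ 1037/8 ≈ 129.625.


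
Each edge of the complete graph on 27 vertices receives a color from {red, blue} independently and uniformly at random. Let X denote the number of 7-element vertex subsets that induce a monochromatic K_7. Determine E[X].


Let X = Σ_S X_S over the C(27, 7) = 888030 subsets S of size 7, where X_S = 1 if the K_7 on S is monochromatic.
For a fixed S, the K_7 on S has C(7, 2) = 21 edges. P[all 21 edges red] = (1/2)^21, and likewise for blue, so P[monochromatic] = 2·(1/2)^21 = 2^{1 − 21} = 1/1048576.
By linearity: E[X] = C(27, 7) · 2^{1 − 21} = 888030 · 1/1048576 = 444015/524288.
Numerically: E[X] ≈ 0.846891.

E[X] = C(27,7)·2^(1−C(7,2)) = 444015/524288 ≈ 0.846891.


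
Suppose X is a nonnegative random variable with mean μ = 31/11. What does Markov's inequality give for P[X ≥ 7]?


μ = E[X] = 31/11, a = 7.
Markov: P[X ≥ 7] ≤ μ/a = (31/11)/7 = 31/77.
Numerically: ≈ 0.402597.
(Since a = 7 > μ = 2.818182, the bound 31/77 is < 1 and informative.)

P[X ≥ 7] ≤ 31/77 ≈ 0.402597.


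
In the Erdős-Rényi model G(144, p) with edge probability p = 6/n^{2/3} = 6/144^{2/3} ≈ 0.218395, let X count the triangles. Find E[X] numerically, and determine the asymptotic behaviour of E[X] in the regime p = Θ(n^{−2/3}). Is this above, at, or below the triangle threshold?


Number of potential triangles: C(144, 3) = 487344.
Each occurs with probability p³ ≈ (0.218395)³ ≈ 1.04166667e-02.
By linearity: E[X] = C(144, 3)·p³ ≈ 487344 · 1.04166667e-02 ≈ 5076.500000.
Since α = 2/3 < 1, p = c/n^{2/3} ≫ 1/n is above the triangle threshold p ~ 1/n. Asymptotically E[X] ~ (c³/6)·n^{3(1−α)} = (6³/6)·n^{1} → ∞; triangles are abundant w.h.p.

E[X] ≈ 5076.500000; in regime p = Θ(1/n^{2/3}) E[X] diverges (above the triangle threshold p ~ 1/n).


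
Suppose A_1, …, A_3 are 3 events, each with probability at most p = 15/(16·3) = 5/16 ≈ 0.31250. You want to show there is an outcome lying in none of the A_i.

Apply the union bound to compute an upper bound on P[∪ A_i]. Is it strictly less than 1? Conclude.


Union bound: P[∪_{i=1}^{3} A_i] ≤ Σ_i P[A_i] ≤ 3·p = 3·(5/16) = 15/16.
Numerically: 15/16 ≈ 0.93750.
Is 15/16 < 1? YES.
Since P[∪ A_i] ≤ 15/16 < 1, the complement has P[∩ A_i^c] ≥ 1 − 15/16 = 1/16 > 0, so some outcome avoids every A_i.

3·p = 15/16 ≈ 0.93750; existence CERTIFIED by the union bound.


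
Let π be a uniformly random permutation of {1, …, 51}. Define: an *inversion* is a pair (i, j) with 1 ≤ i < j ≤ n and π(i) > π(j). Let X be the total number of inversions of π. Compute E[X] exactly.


Write X = Σ X_I over the C(51, 2) = 1275 pairs i < j, with X_I the indicator of one inversion.
There are 1275 indicators.
For each fixed pair i < j, the values π(i) and π(j) are two distinct elements of {1, …, 51} in uniformly random order; by symmetry P[π(i) > π(j)] = 1/2.
By linearity: E[X] = 1275 · (1/2) = C(51, 2) · (1/2) = 1275/2 = 1275/2 ≈ 637.500.

E[X] = 1275/2 = 637.500.


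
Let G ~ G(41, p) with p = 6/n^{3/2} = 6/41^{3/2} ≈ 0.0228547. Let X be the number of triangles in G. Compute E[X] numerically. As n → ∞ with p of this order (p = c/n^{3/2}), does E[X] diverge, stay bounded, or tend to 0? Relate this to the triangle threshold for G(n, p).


Number of potential triangles: C(41, 3) = 10660.
Each occurs with probability p³ ≈ (0.0228547)³ ≈ 1.19378576e-05.
By linearity: E[X] = C(41, 3)·p³ ≈ 10660 · 1.19378576e-05 ≈ 0.127258.
Since α = 3/2 > 1, p = c/n^{3/2} = o(1/n) is below the triangle threshold p ~ 1/n. Asymptotically E[X] ~ (c³/6)·n^{3(1−α)} = (6³/6)·n^{-1.5} → 0, so by Markov's inequality G has no triangles w.h.p.

E[X] ≈ 0.127258; in regime p = Θ(1/n^{3/2}) E[X] tends to 0 (below the triangle threshold p ~ 1/n).


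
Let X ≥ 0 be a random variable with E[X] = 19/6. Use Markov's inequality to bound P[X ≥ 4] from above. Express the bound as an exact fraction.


μ = E[X] = 19/6, a = 4.
Markov: P[X ≥ 4] ≤ μ/a = (19/6)/4 = 19/24.
Numerically: ≈ 0.7917.
(Since a = 4 > μ = 3.1667, the bound 19/24 is < 1 and informative.)

P[X ≥ 4] ≤ 19/24 ≈ 0.7917.


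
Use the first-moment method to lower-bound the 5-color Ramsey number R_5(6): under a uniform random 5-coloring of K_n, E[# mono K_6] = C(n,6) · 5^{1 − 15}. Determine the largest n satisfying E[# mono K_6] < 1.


We need C(n, 6) · 5^{1 − 15} < 1, i.e. C(n, 6) < 5^{15 − 1} = 6103515625.
Check values of n near the boundary:
  n = 125: C(125, 6) = 4690625500; 4690625500 < 6103515625? YES
  n = 126: C(126, 6) = 4925156775; 4925156775 < 6103515625? YES
  n = 127: C(127, 6) = 5169379425; 5169379425 < 6103515625? YES
  n = 128: C(128, 6) = 5423611200; 5423611200 < 6103515625? YES
  n = 129: C(129, 6) = 5688177600; 5688177600 < 6103515625? YES
  n = 130: C(130, 6) = 5963412000; 5963412000 < 6103515625? YES
  n = 131: C(131, 6) = 6249655776; 6249655776 < 6103515625? NO
  n = 132: C(132, 6) = 6547258432; 6547258432 < 6103515625? NO
The largest n with C(n, 6) < 6103515625 is n = 130 (where E[X] = 47707296/48828125 ≈ 0.97705). Hence R_5(6) > 130, i.e. R_5(6) ≥ 131.

Largest n = 130; hence R_5(6) > 130.


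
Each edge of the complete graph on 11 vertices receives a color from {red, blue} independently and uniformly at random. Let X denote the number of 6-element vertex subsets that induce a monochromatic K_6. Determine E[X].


Let X = Σ_S X_S over the C(11, 6) = 462 subsets S of size 6, where X_S = 1 if the K_6 on S is monochromatic.
For a fixed S, the K_6 on S has C(6, 2) = 15 edges. P[all 15 edges red] = (1/2)^15, and likewise for blue, so P[monochromatic] = 2·(1/2)^15 = 2^{1 − 15} = 1/16384.
By linearity of expectation: E[X] = C(11, 6) · 2^{1 − 15} = 462 · 1/16384 = 231/8192.
Numerically: E[X] ≈ 0.0282.

E[X] = C(11,6)·2^(1−C(6,2)) = 231/8192 ≈ 0.0282.


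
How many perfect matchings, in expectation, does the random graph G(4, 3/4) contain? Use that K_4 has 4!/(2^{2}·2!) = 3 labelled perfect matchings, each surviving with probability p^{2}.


K_4 has 4!/(2^{2}·2!) = 3 labelled perfect matchings.
For each such perfect matching H, let X_H = 1 if all 2 edges of H are present in G. Then P[X_H = 1] = p^{2} = (3/4)^{2} = 9/16.
Summing the indicators: E[X] = Σ_H E[X_H] = 3 · p^{2} = 3 · 9/16 = 27/16.
Numerically: E[X] ≈ 1.688.

E[X] = 3 · (3/4)^{2} = 27/16 ≈ 1.688.


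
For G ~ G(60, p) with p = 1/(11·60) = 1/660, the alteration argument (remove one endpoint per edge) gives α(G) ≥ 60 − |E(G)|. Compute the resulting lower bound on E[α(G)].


E[|E(G)|] = C(60, 2)·p = 1770 · (1/660) = 59/22.
E[α(G)] ≥ n − E[|E(G)|] = 60 − 59/22 = 1261/22.
Numerically: ≈ 57.318182.
(This is only a lower bound; the true E[α(G)] may be larger.)

E[α(G)] ≥ 1261/22 ≈ 57.318182.


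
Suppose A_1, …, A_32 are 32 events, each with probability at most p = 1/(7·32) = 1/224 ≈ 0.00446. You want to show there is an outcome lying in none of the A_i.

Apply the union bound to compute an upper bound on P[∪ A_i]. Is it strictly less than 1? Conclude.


Union bound: P[∪_{i=1}^{32} A_i] ≤ Σ_i P[A_i] ≤ 32·p = 32·(1/224) = 1/7.
Numerically: 1/7 ≈ 0.14286.
Is 1/7 < 1? YES.
Since P[∪ A_i] ≤ 1/7 < 1, the complement has P[∩ A_i^c] ≥ 1 − 1/7 = 6/7 > 0, so some outcome avoids every A_i.

32·p = 1/7 ≈ 0.14286; existence CERTIFIED by the union bound.


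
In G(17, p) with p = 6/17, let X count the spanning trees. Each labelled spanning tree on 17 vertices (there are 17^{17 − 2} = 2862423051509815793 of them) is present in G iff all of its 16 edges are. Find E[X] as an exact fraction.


K_17 has 17^{17 − 2} = 2862423051509815793 labelled spanning trees.
For each such spanning tree H, let X_H = 1 if all 16 edges of H are present in G. Then P[X_H = 1] = p^{16} = (6/17)^{16} = 2821109907456/48661191875666868481.
By linearity: E[X] = Σ_H E[X_H] = 2862423051509815793 · p^{16} = 2862423051509815793 · 2821109907456/48661191875666868481 = 2821109907456/17.
Numerically: E[X] ≈ 1.6595e+11.

E[X] = 2862423051509815793 · (6/17)^{16} = 2821109907456/17 ≈ 1.6595e+11.


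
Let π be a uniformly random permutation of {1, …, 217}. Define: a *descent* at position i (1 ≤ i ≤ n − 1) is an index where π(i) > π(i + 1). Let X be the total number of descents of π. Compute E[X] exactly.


Write X = Σ X_I over i = 1, …, 216, with X_I the indicator of one descent.
There are 216 indicators.
For each fixed i, the pair (π(i), π(i+1)) is a uniformly random ordered pair of distinct values from {1, …, 217}; by symmetry P[π(i) > π(i+1)] = 1/2.
By linearity: E[X] = 216 · (1/2) = (217 − 1) · (1/2) = 108 ≈ 108.00000.

E[X] = 108 = 108.00000.


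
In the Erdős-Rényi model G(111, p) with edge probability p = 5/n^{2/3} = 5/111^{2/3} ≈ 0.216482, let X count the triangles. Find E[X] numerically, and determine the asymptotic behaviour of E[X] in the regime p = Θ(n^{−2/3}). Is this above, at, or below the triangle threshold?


Number of potential triangles: C(111, 3) = 221815.
Each occurs with probability p³ ≈ (0.216482)³ ≈ 1.01452804e-02.
By linearity: E[X] = C(111, 3)·p³ ≈ 221815 · 1.01452804e-02 ≈ 2250.375375.
Since α = 2/3 < 1, p = c/n^{2/3} ≫ 1/n is above the triangle threshold p ~ 1/n. Asymptotically E[X] ~ (c³/6)·n^{3(1−α)} = (5³/6)·n^{1} → ∞; triangles are abundant w.h.p.

E[X] ≈ 2250.375375; in regime p = Θ(1/n^{2/3}) E[X] diverges (above the triangle threshold p ~ 1/n).


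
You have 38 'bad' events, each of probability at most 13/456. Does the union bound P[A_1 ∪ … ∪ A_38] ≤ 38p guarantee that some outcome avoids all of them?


Union bound: P[∪_{i=1}^{38} A_i] ≤ Σ_i P[A_i] ≤ 38·p = 38·(13/456) = 13/12.
Numerically: 13/12 ≈ 1.0833.
Is 13/12 < 1? NO.
Since the bound 13/12 is ≥ 1, the union bound is uninformative here; it does NOT by itself certify existence.

38·p = 13/12 ≈ 1.0833; existence NOT certified by the union bound.


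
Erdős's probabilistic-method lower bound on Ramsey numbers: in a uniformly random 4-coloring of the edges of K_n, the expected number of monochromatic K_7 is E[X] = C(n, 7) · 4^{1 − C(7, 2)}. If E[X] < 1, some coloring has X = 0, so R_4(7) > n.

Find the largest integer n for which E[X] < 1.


We need C(n, 7) · 4^{1 − 21} < 1, i.e. C(n, 7) < 4^{21 − 1} = 1099511627776.
Check values of n near the boundary:
  n = 175: C(175, 7) = 883208107275; 883208107275 < 1099511627776? YES
  n = 176: C(176, 7) = 919790691600; 919790691600 < 1099511627776? YES
  n = 177: C(177, 7) = 957664425960; 957664425960 < 1099511627776? YES
  n = 178: C(178, 7) = 996867063280; 996867063280 < 1099511627776? YES
  n = 179: C(179, 7) = 1037437234460; 1037437234460 < 1099511627776? YES
  n = 180: C(180, 7) = 1079414463600; 1079414463600 < 1099511627776? YES
  n = 181: C(181, 7) = 1122839183400; 1122839183400 < 1099511627776? NO
  n = 182: C(182, 7) = 1167752750736; 1167752750736 < 1099511627776? NO
  n = 183: C(183, 7) = 1214197462413; 1214197462413 < 1099511627776? NO
The largest n with C(n, 7) < 1099511627776 is n = 180 (where E[X] = 67463403975/68719476736 ≈ 0.981722). Hence R_4(7) > 180, i.e. R_4(7) ≥ 181.

Largest n = 180; hence R_4(7) > 180.


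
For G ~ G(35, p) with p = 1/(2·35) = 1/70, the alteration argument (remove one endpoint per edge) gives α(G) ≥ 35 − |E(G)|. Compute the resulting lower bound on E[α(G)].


E[|E(G)|] = C(35, 2)·p = 595 · (1/70) = 17/2.
E[α(G)] ≥ n − E[|E(G)|] = 35 − 17/2 = 53/2.
Numerically: ≈ 26.50000.
(This is only a lower bound; the true E[α(G)] may be larger.)

E[α(G)] ≥ 53/2 ≈ 26.50000.


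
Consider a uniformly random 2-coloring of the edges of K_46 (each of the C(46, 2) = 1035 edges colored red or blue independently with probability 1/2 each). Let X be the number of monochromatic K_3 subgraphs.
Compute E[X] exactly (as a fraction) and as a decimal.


Let X = Σ_S X_S over the C(46, 3) = 15180 subsets S of size 3, where X_S = 1 if the K_3 on S is monochromatic.
For a fixed S, the K_3 on S has C(3, 2) = 3 edges. P[all 3 edges red] = (1/2)^3, and likewise for blue, so P[monochromatic] = 2·(1/2)^3 = 2^{1 − 3} = 1/4.
By linearity: E[X] = C(46, 3) · 2^{1 − 3} = 15180 · 1/4 = 3795.
Numerically: E[X] ≈ 3795.000.

E[X] = C(46,3)·2^(1−C(3,2)) = 3795 ≈ 3795.000.


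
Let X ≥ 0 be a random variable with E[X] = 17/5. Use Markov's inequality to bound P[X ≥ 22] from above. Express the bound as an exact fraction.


μ = E[X] = 17/5, a = 22.
Markov: P[X ≥ 22] ≤ μ/a = (17/5)/22 = 17/110.
Numerically: ≈ 0.155.
(Since a = 22 > μ = 3.400, the bound 17/110 is < 1 and informative.)

P[X ≥ 22] ≤ 17/110 ≈ 0.155.


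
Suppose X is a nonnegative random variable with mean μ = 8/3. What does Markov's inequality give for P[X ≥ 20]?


μ = E[X] = 8/3, a = 20.
Markov: P[X ≥ 20] ≤ μ/a = (8/3)/20 = 2/15.
Numerically: ≈ 0.13333.
(Since a = 20 > μ = 2.66667, the bound 2/15 is < 1 and informative.)

P[X ≥ 20] ≤ 2/15 ≈ 0.13333.


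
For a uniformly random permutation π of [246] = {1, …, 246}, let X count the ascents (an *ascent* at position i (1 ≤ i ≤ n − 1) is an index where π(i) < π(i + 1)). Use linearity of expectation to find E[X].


Write X = Σ X_I over i = 1, …, 245, with X_I the indicator of one ascent.
There are 245 indicators.
For each fixed i, the pair (π(i), π(i+1)) is a uniformly random ordered pair of distinct values from {1, …, 246}; by symmetry P[π(i) < π(i+1)] = 1/2.
By linearity: E[X] = 245 · (1/2) = (246 − 1) · (1/2) = 245/2 ≈ 122.500000.

E[X] = 245/2 = 122.500000.


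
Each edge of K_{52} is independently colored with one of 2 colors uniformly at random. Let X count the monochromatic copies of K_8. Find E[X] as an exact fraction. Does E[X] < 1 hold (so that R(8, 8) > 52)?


E[X] = C(52, 8) · 2^{1 − 28} = 752538150 · 2^{−27} = 752538150/134217728.
As a reduced fraction: E[X] = 376269075/67108864 ≈ 5.6068.
Is E[X] < 1? NO.
Since E[X] ≥ 1, the first-moment bound is inconclusive at n = 52; it does NOT by itself certify R(8, 8) > 52.

E[X] = 376269075/67108864 ≈ 5.6068; E[X] ≥ 1; first-moment method inconclusive here.


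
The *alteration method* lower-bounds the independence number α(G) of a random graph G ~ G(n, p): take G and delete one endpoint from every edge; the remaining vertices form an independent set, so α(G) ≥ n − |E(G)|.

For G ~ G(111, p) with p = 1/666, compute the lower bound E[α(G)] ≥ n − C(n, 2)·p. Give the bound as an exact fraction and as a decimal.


E[|E(G)|] = C(111, 2)·p = 6105 · (1/666) = 55/6.
E[α(G)] ≥ n − E[|E(G)|] = 111 − 55/6 = 611/6.
Numerically: ≈ 101.8333.
(This is only a lower bound; the true E[α(G)] may be larger.)

E[α(G)] ≥ 611/6 ≈ 101.8333.


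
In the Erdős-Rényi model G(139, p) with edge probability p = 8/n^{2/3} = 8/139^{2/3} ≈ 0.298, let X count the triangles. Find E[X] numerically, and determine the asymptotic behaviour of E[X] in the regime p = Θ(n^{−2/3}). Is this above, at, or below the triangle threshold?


Number of potential triangles: C(139, 3) = 437989.
Each occurs with probability p³ ≈ (0.298)³ ≈ 2.64997e-02.
By linearity: E[X] = C(139, 3)·p³ ≈ 437989 · 2.64997e-02 ≈ 11606.561.
Since α = 2/3 < 1, p = c/n^{2/3} ≫ 1/n is above the triangle threshold p ~ 1/n. Asymptotically E[X] ~ (c³/6)·n^{3(1−α)} = (8³/6)·n^{1} → ∞; triangles are abundant w.h.p.

E[X] ≈ 11606.561; in regime p = Θ(1/n^{2/3}) E[X] diverges (above the triangle threshold p ~ 1/n).


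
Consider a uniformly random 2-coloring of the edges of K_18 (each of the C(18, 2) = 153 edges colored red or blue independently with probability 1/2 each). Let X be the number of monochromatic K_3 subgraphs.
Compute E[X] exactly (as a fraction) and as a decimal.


Let X = Σ_S X_S over the C(18, 3) = 816 subsets S of size 3, where X_S = 1 if the K_3 on S is monochromatic.
For a fixed S, the K_3 on S has C(3, 2) = 3 edges. P[all 3 edges red] = (1/2)^3, and likewise for blue, so P[monochromatic] = 2·(1/2)^3 = 2^{1 − 3} = 1/4.
By linearity of expectation: E[X] = C(18, 3) · 2^{1 − 3} = 816 · 1/4 = 204.
Numerically: E[X] ≈ 204.000000.

E[X] = C(18,3)·2^(1−C(3,2)) = 204 ≈ 204.000000.


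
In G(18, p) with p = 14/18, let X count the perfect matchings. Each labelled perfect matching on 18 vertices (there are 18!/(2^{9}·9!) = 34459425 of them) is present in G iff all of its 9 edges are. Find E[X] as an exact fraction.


K_18 has 18!/(2^{9}·9!) = 34459425 labelled perfect matchings.
For each such perfect matching H, let X_H = 1 if all 9 edges of H are present in G. Then P[X_H = 1] = p^{9} = (7/9)^{9} = 40353607/387420489.
By linearity of expectation: E[X] = Σ_H E[X_H] = 34459425 · p^{9} = 34459425 · 40353607/387420489 = 17167433257975/4782969.
Numerically: E[X] ≈ 3.58928e+06.

E[X] = 34459425 · (7/9)^{9} = 17167433257975/4782969 ≈ 3.58928e+06.


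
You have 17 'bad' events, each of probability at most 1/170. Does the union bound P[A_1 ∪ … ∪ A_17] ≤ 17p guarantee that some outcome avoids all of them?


Union bound: P[∪_{i=1}^{17} A_i] ≤ Σ_i P[A_i] ≤ 17·p = 17·(1/170) = 1/10.
Numerically: 1/10 ≈ 0.1000.
Is 1/10 < 1? YES.
Since P[∪ A_i] ≤ 1/10 < 1, the complement has P[∩ A_i^c] ≥ 1 − 1/10 = 9/10 > 0, so some outcome avoids every A_i.

17·p = 1/10 ≈ 0.1000; existence CERTIFIED by the union bound.


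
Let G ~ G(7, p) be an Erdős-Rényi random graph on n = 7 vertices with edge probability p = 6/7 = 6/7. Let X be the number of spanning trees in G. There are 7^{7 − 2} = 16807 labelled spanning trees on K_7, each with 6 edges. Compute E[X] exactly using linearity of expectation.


K_7 has 7^{7 − 2} = 16807 labelled spanning trees.
For each such spanning tree H, let X_H = 1 if all 6 edges of H are present in G. Then P[X_H = 1] = p^{6} = (6/7)^{6} = 46656/117649.
Summing the indicators: E[X] = Σ_H E[X_H] = 16807 · p^{6} = 16807 · 46656/117649 = 46656/7.
Numerically: E[X] ≈ 6665.1.

E[X] = 16807 · (6/7)^{6} = 46656/7 ≈ 6665.1.


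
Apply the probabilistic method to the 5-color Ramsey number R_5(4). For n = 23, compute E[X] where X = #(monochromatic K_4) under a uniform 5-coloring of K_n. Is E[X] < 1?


E[X] = C(23, 4) · 5^{1 − 6} = 8855 · 5^{−5} = 8855/3125.
As a reduced fraction: E[X] = 1771/625 ≈ 2.8336.
Is E[X] < 1? NO.
Since E[X] ≥ 1, the first-moment bound is inconclusive at n = 23; it does NOT by itself certify R_5(4) > 23.

E[X] = 1771/625 ≈ 2.8336; E[X] ≥ 1; first-moment method inconclusive here.


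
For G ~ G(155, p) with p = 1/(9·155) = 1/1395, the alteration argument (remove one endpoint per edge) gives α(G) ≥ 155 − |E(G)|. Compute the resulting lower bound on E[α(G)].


E[|E(G)|] = C(155, 2)·p = 11935 · (1/1395) = 77/9.
E[α(G)] ≥ n − E[|E(G)|] = 155 − 77/9 = 1318/9.
Numerically: ≈ 146.444.
(This is only a lower bound; the true E[α(G)] may be larger.)

E[α(G)] ≥ 1318/9 ≈ 146.444.


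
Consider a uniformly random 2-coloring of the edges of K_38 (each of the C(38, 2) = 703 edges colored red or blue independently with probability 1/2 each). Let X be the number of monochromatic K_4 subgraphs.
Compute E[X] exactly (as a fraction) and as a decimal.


Let X = Σ_S X_S over the C(38, 4) = 73815 subsets S of size 4, where X_S = 1 if the K_4 on S is monochromatic.
For a fixed S, the K_4 on S has C(4, 2) = 6 edges. P[all 6 edges red] = (1/2)^6, and likewise for blue, so P[monochromatic] = 2·(1/2)^6 = 2^{1 − 6} = 1/32.
Summing: E[X] = C(38, 4) · 2^{1 − 6} = 73815 · 1/32 = 73815/32.
Numerically: E[X] ≈ 2306.719.

E[X] = C(38,4)·2^(1−C(4,2)) = 73815/32 ≈ 2306.719.


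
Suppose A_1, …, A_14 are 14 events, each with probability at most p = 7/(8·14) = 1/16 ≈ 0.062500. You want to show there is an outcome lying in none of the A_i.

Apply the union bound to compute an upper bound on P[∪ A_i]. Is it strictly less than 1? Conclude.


Union bound: P[∪_{i=1}^{14} A_i] ≤ Σ_i P[A_i] ≤ 14·p = 14·(1/16) = 7/8.
Numerically: 7/8 ≈ 0.875000.
Is 7/8 < 1? YES.
Since P[∪ A_i] ≤ 7/8 < 1, the complement has P[∩ A_i^c] ≥ 1 − 7/8 = 1/8 > 0, so some outcome avoids every A_i.

14·p = 7/8 ≈ 0.875000; existence CERTIFIED by the union bound.


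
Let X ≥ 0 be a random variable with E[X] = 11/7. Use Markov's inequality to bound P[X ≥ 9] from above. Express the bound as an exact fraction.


μ = E[X] = 11/7, a = 9.
Markov: P[X ≥ 9] ≤ μ/a = (11/7)/9 = 11/63.
Numerically: ≈ 0.175.
(Since a = 9 > μ = 1.571, the bound 11/63 is < 1 and informative.)

P[X ≥ 9] ≤ 11/63 ≈ 0.175.


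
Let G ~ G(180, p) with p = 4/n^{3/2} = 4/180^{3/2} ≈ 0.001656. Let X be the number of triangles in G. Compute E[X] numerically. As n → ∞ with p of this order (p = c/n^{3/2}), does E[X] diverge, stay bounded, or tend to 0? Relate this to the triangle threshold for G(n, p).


Number of potential triangles: C(180, 3) = 955860.
Each occurs with probability p³ ≈ (0.001656)³ ≈ 4.544161e-09.
By linearity: E[X] = C(180, 3)·p³ ≈ 955860 · 4.544161e-09 ≈ 0.0043.
Since α = 3/2 > 1, p = c/n^{3/2} = o(1/n) is below the triangle threshold p ~ 1/n. Asymptotically E[X] ~ (c³/6)·n^{3(1−α)} = (4³/6)·n^{-1.5} → 0, so by Markov's inequality G has no triangles w.h.p.

E[X] ≈ 0.0043; in regime p = Θ(1/n^{3/2}) E[X] tends to 0 (below the triangle threshold p ~ 1/n).


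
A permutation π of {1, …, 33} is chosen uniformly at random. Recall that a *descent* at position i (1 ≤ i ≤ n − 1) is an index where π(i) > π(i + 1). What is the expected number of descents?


Write X = Σ X_I over i = 1, …, 32, with X_I the indicator of one descent.
There are 32 indicators.
For each fixed i, the pair (π(i), π(i+1)) is a uniformly random ordered pair of distinct values from {1, …, 33}; by symmetry P[π(i) > π(i+1)] = 1/2.
By linearity: E[X] = 32 · (1/2) = (33 − 1) · (1/2) = 16 ≈ 16.000.

E[X] = 16 = 16.000.


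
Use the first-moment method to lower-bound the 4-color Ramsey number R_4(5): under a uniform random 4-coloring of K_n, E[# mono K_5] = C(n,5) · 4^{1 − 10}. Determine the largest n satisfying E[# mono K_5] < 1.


We need C(n, 5) · 4^{1 − 10} < 1, i.e. C(n, 5) < 4^{10 − 1} = 262144.
Check values of n near the boundary:
  n = 28: C(28, 5) = 98280; 98280 < 262144? YES
  n = 29: C(29, 5) = 118755; 118755 < 262144? YES
  n = 30: C(30, 5) = 142506; 142506 < 262144? YES
  n = 31: C(31, 5) = 169911; 169911 < 262144? YES
  n = 32: C(32, 5) = 201376; 201376 < 262144? YES
  n = 33: C(33, 5) = 237336; 237336 < 262144? YES
  n = 34: C(34, 5) = 278256; 278256 < 262144? NO
  n = 35: C(35, 5) = 324632; 324632 < 262144? NO
The largest n with C(n, 5) < 262144 is n = 33 (where E[X] = 29667/32768 ≈ 0.9054). Hence R_4(5) > 33, i.e. R_4(5) ≥ 34.

Largest n = 33; hence R_4(5) > 33.


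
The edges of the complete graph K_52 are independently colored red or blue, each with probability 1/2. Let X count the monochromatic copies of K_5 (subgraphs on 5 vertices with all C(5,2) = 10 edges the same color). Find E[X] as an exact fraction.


Let X = Σ_S X_S over the C(52, 5) = 2598960 subsets S of size 5, where X_S = 1 if the K_5 on S is monochromatic.
For a fixed S, the K_5 on S has C(5, 2) = 10 edges. P[all 10 edges red] = (1/2)^10, and likewise for blue, so P[monochromatic] = 2·(1/2)^10 = 2^{1 − 10} = 1/512.
By linearity of expectation: E[X] = C(52, 5) · 2^{1 − 10} = 2598960 · 1/512 = 162435/32.
Numerically: E[X] ≈ 5076.09375.

E[X] = C(52,5)·2^(1−C(5,2)) = 162435/32 ≈ 5076.09375.


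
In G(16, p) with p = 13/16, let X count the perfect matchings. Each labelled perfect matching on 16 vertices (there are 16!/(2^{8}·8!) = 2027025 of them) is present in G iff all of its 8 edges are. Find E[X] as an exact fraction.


K_16 has 16!/(2^{8}·8!) = 2027025 labelled perfect matchings.
For each such perfect matching H, let X_H = 1 if all 8 edges of H are present in G. Then P[X_H = 1] = p^{8} = (13/16)^{8} = 815730721/4294967296.
By linearity of expectation: E[X] = Σ_H E[X_H] = 2027025 · p^{8} = 2027025 · 815730721/4294967296 = 1653506564735025/4294967296.
Numerically: E[X] ≈ 3.8499e+05.

E[X] = 2027025 · (13/16)^{8} = 1653506564735025/4294967296 ≈ 3.8499e+05.


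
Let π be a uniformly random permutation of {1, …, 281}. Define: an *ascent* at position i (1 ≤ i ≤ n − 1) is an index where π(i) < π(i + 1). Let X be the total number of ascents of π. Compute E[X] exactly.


Write X = Σ X_I over i = 1, …, 280, with X_I the indicator of one ascent.
There are 280 indicators.
For each fixed i, the pair (π(i), π(i+1)) is a uniformly random ordered pair of distinct values from {1, …, 281}; by symmetry P[π(i) < π(i+1)] = 1/2.
By linearity: E[X] = 280 · (1/2) = (281 − 1) · (1/2) = 140 ≈ 140.000000.

E[X] = 140 = 140.000000.


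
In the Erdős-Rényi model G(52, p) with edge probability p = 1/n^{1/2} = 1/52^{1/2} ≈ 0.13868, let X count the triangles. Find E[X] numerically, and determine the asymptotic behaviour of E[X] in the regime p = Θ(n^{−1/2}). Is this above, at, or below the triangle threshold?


Number of potential triangles: C(52, 3) = 22100.
Each occurs with probability p³ ≈ (0.13868)³ ≈ 2.6668279e-03.
By linearity: E[X] = C(52, 3)·p³ ≈ 22100 · 2.6668279e-03 ≈ 58.93690.
Since α = 1/2 < 1, p = c/n^{1/2} ≫ 1/n is above the triangle threshold p ~ 1/n. Asymptotically E[X] ~ (c³/6)·n^{3(1−α)} = (1³/6)·n^{1.5} → ∞; triangles are abundant w.h.p.

E[X] ≈ 58.93690; in regime p = Θ(1/n^{1/2}) E[X] diverges (above the triangle threshold p ~ 1/n).


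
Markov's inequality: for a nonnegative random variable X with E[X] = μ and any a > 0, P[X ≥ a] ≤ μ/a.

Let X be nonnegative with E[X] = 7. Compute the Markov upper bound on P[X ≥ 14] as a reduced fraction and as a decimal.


μ = E[X] = 7, a = 14.
Markov: P[X ≥ 14] ≤ μ/a = (7)/14 = 1/2.
Numerically: ≈ 0.500000.
(Since a = 14 > μ = 7.000000, the bound 1/2 is < 1 and informative.)

P[X ≥ 14] ≤ 1/2 ≈ 0.500000.


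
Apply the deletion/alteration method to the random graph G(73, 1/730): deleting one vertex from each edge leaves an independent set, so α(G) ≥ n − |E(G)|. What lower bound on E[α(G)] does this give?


E[|E(G)|] = C(73, 2)·p = 2628 · (1/730) = 18/5.
E[α(G)] ≥ n − E[|E(G)|] = 73 − 18/5 = 347/5.
Numerically: ≈ 69.400.
(This is only a lower bound; the true E[α(G)] may be larger.)

E[α(G)] ≥ 347/5 ≈ 69.400.


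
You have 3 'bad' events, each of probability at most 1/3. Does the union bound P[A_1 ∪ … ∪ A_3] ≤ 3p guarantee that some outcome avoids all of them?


Union bound: P[∪_{i=1}^{3} A_i] ≤ Σ_i P[A_i] ≤ 3·p = 3·(1/3) = 1.
Numerically: 1 ≈ 1.0000000.
Is 1 < 1? NO.
Since the bound 1 is ≥ 1, the union bound is uninformative here; it does NOT by itself certify existence.

3·p = 1 ≈ 1.0000000; existence NOT certified by the union bound.


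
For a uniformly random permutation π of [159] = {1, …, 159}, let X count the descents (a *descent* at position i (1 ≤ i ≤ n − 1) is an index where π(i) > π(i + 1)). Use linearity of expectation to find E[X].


Write X = Σ X_I over i = 1, …, 158, with X_I the indicator of one descent.
There are 158 indicators.
For each fixed i, the pair (π(i), π(i+1)) is a uniformly random ordered pair of distinct values from {1, …, 159}; by symmetry P[π(i) > π(i+1)] = 1/2.
By linearity: E[X] = 158 · (1/2) = (159 − 1) · (1/2) = 79 ≈ 79.00000.

E[X] = 79 = 79.00000.


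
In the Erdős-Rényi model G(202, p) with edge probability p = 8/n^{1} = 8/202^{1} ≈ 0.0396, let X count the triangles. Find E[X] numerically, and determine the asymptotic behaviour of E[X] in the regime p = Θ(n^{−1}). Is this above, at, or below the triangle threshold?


Number of potential triangles: C(202, 3) = 1353400.
Each occurs with probability p³ ≈ (0.0396)³ ≈ 6.211777e-05.
By linearity: E[X] = C(202, 3)·p³ ≈ 1353400 · 6.211777e-05 ≈ 84.0702.
Here α = 1, so p = 8/n is exactly at the triangle threshold p ~ 1/n. Asymptotically E[X] → c³/6 = 8³/6 = 256/3 ≈ 85.3333, a bounded constant. In this regime the triangle count is asymptotically Poisson(c³/6).

E[X] ≈ 84.0702; in regime p = Θ(1/n^{1}) E[X] stays bounded (at the triangle threshold p ~ 1/n).


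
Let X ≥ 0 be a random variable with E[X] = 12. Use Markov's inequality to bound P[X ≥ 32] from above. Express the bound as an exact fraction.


μ = E[X] = 12, a = 32.
Markov: P[X ≥ 32] ≤ μ/a = (12)/32 = 3/8.
Numerically: ≈ 0.37500.
(Since a = 32 > μ = 12.00000, the bound 3/8 is < 1 and informative.)

P[X ≥ 32] ≤ 3/8 ≈ 0.37500.


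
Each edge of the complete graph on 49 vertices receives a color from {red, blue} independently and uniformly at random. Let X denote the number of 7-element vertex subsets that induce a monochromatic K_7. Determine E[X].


Let X = Σ_S X_S over the C(49, 7) = 85900584 subsets S of size 7, where X_S = 1 if the K_7 on S is monochromatic.
For a fixed S, the K_7 on S has C(7, 2) = 21 edges. P[all 21 edges red] = (1/2)^21, and likewise for blue, so P[monochromatic] = 2·(1/2)^21 = 2^{1 − 21} = 1/1048576.
By linearity of expectation: E[X] = C(49, 7) · 2^{1 − 21} = 85900584 · 1/1048576 = 10737573/131072.
Numerically: E[X] ≈ 81.92118.

E[X] = C(49,7)·2^(1−C(7,2)) = 10737573/131072 ≈ 81.92118.


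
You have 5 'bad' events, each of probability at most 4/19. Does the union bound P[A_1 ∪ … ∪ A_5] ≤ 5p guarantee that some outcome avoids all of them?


Union bound: P[∪_{i=1}^{5} A_i] ≤ Σ_i P[A_i] ≤ 5·p = 5·(4/19) = 20/19.
Numerically: 20/19 ≈ 1.0526316.
Is 20/19 < 1? NO.
Since the bound 20/19 is ≥ 1, the union bound is uninformative here; it does NOT by itself certify existence.

5·p = 20/19 ≈ 1.0526316; existence NOT certified by the union bound.


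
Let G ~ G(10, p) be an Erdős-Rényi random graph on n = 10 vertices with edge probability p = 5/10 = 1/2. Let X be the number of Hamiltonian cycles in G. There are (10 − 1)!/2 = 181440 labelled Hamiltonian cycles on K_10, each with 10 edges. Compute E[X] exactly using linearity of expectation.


K_10 has (10 − 1)!/2 = 181440 labelled Hamiltonian cycles.
For each such Hamiltonian cycle H, let X_H = 1 if all 10 edges of H are present in G. Then P[X_H = 1] = p^{10} = (1/2)^{10} = 1/1024.
By linearity of expectation: E[X] = Σ_H E[X_H] = 181440 · p^{10} = 181440 · 1/1024 = 2835/16.
Numerically: E[X] ≈ 177.

E[X] = 181440 · (1/2)^{10} = 2835/16 ≈ 177.


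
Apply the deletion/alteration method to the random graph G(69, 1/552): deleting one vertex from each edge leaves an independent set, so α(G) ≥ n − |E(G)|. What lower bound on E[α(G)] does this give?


E[|E(G)|] = C(69, 2)·p = 2346 · (1/552) = 17/4.
E[α(G)] ≥ n − E[|E(G)|] = 69 − 17/4 = 259/4.
Numerically: ≈ 64.750000.
(This is only a lower bound; the true E[α(G)] may be larger.)

E[α(G)] ≥ 259/4 ≈ 64.750000.


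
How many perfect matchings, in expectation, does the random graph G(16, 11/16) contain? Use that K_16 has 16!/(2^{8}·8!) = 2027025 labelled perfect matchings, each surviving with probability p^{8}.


K_16 has 16!/(2^{8}·8!) = 2027025 labelled perfect matchings.
For each such perfect matching H, let X_H = 1 if all 8 edges of H are present in G. Then P[X_H = 1] = p^{8} = (11/16)^{8} = 214358881/4294967296.
By linearity: E[X] = Σ_H E[X_H] = 2027025 · p^{8} = 2027025 · 214358881/4294967296 = 434510810759025/4294967296.
Numerically: E[X] ≈ 1.012e+05.

E[X] = 2027025 · (11/16)^{8} = 434510810759025/4294967296 ≈ 1.012e+05.


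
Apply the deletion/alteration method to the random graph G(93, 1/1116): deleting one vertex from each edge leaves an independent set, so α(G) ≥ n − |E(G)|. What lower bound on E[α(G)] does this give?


E[|E(G)|] = C(93, 2)·p = 4278 · (1/1116) = 23/6.
E[α(G)] ≥ n − E[|E(G)|] = 93 − 23/6 = 535/6.
Numerically: ≈ 89.167.
(This is only a lower bound; the true E[α(G)] may be larger.)

E[α(G)] ≥ 535/6 ≈ 89.167.


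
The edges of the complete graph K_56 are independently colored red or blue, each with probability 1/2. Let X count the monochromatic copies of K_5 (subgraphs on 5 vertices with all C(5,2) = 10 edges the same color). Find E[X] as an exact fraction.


Let X = Σ_S X_S over the C(56, 5) = 3819816 subsets S of size 5, where X_S = 1 if the K_5 on S is monochromatic.
For a fixed S, the K_5 on S has C(5, 2) = 10 edges. P[all 10 edges red] = (1/2)^10, and likewise for blue, so P[monochromatic] = 2·(1/2)^10 = 2^{1 − 10} = 1/512.
By linearity: E[X] = C(56, 5) · 2^{1 − 10} = 3819816 · 1/512 = 477477/64.
Numerically: E[X] ≈ 7460.5781.

E[X] = C(56,5)·2^(1−C(5,2)) = 477477/64 ≈ 7460.5781.
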